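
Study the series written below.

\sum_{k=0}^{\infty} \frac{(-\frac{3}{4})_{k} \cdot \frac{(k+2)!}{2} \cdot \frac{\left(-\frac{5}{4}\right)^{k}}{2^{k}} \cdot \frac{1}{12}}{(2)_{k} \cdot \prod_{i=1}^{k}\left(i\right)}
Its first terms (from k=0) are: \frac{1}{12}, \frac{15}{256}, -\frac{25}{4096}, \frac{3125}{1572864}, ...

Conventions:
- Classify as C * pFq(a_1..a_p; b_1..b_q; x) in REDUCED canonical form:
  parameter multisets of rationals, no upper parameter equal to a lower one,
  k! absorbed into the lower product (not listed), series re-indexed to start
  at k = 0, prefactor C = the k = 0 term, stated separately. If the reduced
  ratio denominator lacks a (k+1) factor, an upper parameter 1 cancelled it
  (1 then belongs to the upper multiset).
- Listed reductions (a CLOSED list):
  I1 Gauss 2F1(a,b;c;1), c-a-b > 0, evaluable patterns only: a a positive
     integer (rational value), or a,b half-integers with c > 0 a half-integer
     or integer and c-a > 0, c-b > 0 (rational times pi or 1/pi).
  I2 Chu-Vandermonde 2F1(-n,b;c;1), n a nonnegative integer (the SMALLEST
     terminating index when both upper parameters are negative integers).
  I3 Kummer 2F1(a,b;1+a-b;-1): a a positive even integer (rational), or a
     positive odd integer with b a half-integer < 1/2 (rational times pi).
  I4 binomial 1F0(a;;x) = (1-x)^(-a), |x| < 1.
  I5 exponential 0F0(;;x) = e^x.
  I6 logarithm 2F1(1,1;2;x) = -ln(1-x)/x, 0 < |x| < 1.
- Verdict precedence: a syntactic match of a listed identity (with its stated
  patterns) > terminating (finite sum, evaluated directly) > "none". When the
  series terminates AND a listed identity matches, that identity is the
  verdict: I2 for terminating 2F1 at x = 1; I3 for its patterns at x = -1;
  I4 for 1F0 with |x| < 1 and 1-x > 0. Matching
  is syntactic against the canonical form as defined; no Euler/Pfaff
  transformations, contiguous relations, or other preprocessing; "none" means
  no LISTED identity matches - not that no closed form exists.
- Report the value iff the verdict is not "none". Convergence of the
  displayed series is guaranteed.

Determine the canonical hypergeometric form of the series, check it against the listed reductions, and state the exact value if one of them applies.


The tell: x = -\frac{5}{8} and the product of the first k integers (prefactor 1/12) is k!.
Ratio: r(k) = -\frac{5}{8} * (k-\frac{3}{4}) (k+3) / [(k+2) (k+1)] - rational in k. x = -\frac{5}{8}; t_0 = \frac{1}{12}; negate the roots.

The series (x = -\frac{5}{8}) is 2F1: upper {-\frac{3}{4}, 3}, lower {2}, prefactor \frac{1}{12}. Verdict: none. No listed pattern accepts 2F1(-\frac{3}{4}, 3; 2; -\frac{5}{8}).


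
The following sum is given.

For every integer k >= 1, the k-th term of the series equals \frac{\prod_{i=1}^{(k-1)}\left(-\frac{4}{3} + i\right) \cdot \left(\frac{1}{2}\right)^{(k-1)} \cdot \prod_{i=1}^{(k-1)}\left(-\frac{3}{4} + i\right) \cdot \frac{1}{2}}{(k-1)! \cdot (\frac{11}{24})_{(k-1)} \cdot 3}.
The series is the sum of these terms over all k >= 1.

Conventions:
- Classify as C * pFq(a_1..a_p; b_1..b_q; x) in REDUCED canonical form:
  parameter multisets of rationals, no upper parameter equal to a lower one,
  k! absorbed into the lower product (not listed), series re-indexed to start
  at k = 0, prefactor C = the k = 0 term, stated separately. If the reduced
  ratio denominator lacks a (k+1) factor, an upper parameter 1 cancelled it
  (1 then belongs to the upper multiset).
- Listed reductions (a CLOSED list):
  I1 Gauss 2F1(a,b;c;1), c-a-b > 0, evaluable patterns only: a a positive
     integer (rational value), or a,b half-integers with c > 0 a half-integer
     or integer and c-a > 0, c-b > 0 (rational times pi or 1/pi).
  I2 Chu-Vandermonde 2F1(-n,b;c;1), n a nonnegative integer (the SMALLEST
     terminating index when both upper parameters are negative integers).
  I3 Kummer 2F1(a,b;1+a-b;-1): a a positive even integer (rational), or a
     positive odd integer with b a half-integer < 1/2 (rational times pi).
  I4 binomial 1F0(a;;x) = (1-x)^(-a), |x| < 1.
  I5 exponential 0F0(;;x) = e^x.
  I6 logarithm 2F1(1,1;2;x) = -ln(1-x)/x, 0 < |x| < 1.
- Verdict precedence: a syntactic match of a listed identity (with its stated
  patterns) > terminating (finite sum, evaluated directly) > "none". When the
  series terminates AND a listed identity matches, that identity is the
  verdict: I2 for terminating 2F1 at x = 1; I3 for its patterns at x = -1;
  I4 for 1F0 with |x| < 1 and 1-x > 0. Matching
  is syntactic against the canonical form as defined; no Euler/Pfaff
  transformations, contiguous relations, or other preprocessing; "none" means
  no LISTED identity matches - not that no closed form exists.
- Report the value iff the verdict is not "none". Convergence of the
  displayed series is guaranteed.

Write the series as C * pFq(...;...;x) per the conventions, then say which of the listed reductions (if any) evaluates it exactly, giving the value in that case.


Key step: t_0 = \frac{1}{6} here, and the running product (C = 1/6) telescopes to a rising factorial.
Step ratio: r(k) = \frac{1}{2} * (k-\frac{1}{3}) (k+\frac{1}{4}) / [(k+\frac{11}{24}) (k+1)] - rational; roots negated = parameters, x = \frac{1}{2}, C = \frac{1}{6}.

With C = \frac{1}{6}: the canonical form is 2F1(-\frac{1}{3}, \frac{1}{4}; \frac{11}{24}; \frac{1}{2}). Verdict: none here - no I1-I6 shape fits x = \frac{1}{2} with lower {\frac{11}{24}}.


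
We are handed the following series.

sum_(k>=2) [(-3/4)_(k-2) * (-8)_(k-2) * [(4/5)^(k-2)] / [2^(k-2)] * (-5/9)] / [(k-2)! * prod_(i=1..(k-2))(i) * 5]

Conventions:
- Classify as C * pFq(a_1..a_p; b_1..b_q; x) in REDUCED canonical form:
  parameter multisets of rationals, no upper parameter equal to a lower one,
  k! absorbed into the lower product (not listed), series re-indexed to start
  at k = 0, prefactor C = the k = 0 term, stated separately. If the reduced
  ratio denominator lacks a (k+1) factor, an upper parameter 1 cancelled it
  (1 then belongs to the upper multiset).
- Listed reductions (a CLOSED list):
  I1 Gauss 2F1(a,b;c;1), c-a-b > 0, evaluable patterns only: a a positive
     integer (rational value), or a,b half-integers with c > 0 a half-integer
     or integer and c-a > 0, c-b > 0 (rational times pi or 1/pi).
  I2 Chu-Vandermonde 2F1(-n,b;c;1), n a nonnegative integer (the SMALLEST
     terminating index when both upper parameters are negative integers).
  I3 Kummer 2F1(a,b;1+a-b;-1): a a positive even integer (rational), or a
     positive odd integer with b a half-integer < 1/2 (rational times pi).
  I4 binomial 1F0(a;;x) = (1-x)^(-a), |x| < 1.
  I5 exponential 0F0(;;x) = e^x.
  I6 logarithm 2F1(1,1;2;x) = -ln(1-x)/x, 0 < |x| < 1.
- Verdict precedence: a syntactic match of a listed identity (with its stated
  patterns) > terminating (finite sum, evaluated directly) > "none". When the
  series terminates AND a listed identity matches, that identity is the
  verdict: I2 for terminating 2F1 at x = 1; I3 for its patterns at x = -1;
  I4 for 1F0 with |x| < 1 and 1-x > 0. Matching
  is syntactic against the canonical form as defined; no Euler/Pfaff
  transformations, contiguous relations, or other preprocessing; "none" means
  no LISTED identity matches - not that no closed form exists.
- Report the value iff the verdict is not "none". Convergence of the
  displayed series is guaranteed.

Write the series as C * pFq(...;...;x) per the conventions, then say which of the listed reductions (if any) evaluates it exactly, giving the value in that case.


Classification (C = -1/9): 2F1 with upper {-8, -3/4}, lower {1}, argument x = 2/5. Verdict: terminating - the sum ends at index 8 because -8 is a negative integer; exact evaluation follows. Hence: -878293423/2560000000.

The tell: t_0 = -1/9 here, and the constant factors (C = -1/9, x = 2/5) combine into one prefactor.
Ratio: r(k) = (2/5) * (k-8) (k-3/4) / [(k+1) (k+1)] - poly over poly, x = (2/5) from leading terms; C = -1/9 at k = 0.


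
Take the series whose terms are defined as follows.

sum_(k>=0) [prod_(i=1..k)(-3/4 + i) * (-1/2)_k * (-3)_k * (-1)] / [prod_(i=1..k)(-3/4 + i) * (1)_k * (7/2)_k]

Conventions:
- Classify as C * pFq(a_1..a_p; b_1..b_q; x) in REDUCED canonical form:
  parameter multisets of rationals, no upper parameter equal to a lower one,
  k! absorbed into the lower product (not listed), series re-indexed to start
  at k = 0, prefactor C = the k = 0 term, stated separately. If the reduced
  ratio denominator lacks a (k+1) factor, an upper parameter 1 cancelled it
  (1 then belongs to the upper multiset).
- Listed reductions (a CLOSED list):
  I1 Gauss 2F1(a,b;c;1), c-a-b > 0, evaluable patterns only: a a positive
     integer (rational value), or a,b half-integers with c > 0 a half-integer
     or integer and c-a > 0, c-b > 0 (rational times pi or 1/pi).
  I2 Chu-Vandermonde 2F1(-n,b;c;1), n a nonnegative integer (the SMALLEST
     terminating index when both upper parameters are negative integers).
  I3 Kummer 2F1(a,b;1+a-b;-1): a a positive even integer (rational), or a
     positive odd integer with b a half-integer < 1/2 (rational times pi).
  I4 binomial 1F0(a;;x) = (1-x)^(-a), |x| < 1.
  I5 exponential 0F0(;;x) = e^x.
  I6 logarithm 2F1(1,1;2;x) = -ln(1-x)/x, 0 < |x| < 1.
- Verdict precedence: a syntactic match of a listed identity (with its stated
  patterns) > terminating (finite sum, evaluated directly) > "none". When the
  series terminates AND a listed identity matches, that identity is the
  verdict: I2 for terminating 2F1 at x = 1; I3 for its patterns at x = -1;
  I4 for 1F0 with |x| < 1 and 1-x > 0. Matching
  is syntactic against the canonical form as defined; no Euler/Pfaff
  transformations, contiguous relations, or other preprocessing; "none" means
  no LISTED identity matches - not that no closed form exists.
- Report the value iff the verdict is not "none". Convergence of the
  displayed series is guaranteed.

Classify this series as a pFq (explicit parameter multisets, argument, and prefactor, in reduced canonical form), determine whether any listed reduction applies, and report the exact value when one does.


Reduced: x = 1, 2F1, upper = {-3, -1/2}, lower = {7/2}, C = -1. Verdict: Chu-Vandermonde (I2) fires (terminating 2F1 at x = 1 with n = 3, b = -1/2, c = 7/2). Value: -320/231.

First insight: x = 1 and the parameter 1/4 appears in both the upper and lower lists and cancels.
Ratio: r(k) = 1 * (k-3) (k-1/2) / [(k+7/2) (k+1)] - rational in k. x = 1; t_0 = -1; negate the roots.


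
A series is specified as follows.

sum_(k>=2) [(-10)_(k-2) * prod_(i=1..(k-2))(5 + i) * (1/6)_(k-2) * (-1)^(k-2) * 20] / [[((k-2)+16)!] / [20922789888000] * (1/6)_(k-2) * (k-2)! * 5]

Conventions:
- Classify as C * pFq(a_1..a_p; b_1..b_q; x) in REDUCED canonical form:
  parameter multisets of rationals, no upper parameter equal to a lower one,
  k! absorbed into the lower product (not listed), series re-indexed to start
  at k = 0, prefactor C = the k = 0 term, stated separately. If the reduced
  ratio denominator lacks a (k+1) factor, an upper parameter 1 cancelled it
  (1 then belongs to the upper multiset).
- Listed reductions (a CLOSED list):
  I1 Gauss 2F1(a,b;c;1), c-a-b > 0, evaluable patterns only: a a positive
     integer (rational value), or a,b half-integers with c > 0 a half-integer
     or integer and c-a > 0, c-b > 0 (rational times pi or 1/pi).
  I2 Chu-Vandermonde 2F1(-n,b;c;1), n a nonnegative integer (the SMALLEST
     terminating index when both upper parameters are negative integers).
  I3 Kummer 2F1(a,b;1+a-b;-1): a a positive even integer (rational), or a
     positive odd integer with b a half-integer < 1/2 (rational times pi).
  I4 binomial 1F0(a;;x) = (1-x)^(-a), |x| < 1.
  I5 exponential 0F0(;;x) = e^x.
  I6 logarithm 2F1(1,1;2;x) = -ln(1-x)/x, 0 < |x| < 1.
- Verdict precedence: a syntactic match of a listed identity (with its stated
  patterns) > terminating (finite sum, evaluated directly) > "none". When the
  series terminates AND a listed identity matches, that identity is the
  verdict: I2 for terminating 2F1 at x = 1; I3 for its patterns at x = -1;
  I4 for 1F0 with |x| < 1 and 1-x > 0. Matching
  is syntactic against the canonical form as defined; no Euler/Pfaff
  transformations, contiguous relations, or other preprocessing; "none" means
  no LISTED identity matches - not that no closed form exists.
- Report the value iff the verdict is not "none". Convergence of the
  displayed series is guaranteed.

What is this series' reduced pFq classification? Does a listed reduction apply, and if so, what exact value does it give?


Prefactor 4, argument -1: 2F1 with upper {-10, 6} over lower {17}. Verdict: this is Kummer's theorem (I3) (x = -1; c = 17 equals 1+a-b for upper {-10, 6}: listed pattern). Exact value: 112.

First insight: x = (-1) and the denominator's factorial ratio (C = 4) is a lower Pochhammer.
Ratio: r(k) = (-1) * (k-10) (k+6) / [(k+17) (k+1)] - rational in k. x = (-1); t_0 = 4; negate the roots.


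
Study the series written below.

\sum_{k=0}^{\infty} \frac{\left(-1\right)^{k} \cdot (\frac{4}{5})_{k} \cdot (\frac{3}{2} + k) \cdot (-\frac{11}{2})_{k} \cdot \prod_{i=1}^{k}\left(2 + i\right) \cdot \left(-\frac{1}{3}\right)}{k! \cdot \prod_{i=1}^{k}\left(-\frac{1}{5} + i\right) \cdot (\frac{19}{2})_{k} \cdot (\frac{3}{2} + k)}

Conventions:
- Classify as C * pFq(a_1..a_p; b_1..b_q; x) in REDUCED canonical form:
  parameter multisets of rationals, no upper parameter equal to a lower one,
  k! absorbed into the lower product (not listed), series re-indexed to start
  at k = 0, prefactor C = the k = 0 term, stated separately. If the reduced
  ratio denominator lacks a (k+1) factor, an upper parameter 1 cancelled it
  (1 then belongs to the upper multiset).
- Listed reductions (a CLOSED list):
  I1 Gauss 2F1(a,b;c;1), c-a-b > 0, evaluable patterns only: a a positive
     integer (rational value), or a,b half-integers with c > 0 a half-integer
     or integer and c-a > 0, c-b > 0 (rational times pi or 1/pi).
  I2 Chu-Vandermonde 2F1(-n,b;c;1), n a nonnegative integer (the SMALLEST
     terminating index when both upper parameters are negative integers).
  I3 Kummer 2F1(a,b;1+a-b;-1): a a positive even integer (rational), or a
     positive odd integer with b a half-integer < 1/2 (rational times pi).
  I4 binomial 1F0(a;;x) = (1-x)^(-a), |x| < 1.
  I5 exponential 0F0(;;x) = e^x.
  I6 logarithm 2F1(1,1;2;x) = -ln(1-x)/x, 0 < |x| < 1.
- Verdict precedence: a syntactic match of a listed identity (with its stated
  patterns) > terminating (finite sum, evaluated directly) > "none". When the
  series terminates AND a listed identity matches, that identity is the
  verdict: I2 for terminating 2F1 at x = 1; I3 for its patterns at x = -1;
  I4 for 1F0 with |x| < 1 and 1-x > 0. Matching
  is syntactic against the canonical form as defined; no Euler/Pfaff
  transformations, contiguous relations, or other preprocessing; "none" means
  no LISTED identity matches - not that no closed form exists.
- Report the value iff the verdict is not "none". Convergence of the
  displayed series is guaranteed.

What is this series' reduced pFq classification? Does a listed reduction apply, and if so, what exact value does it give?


Structural cue: with t_0 = -\frac{1}{3}, the lower running product (prefactor -1/3) is a rising factorial.
Ratio: r(k) = -1 * (k-\frac{11}{2}) (k+3) / [(k+\frac{19}{2}) (k+1)] - rational; roots negated = parameters, x = -1, C = -\frac{1}{3}.

With C = -\frac{1}{3}: the canonical form is 2F1(-\frac{11}{2}, 3; \frac{19}{2}; -1). Verdict: Kummer (I3) matches (x = -1; c = \frac{19}{2} equals 1+a-b for upper {-\frac{11}{2}, 3}: listed pattern). Sum: \left(-\frac{36465}{65536}\right) \cdot \pi.


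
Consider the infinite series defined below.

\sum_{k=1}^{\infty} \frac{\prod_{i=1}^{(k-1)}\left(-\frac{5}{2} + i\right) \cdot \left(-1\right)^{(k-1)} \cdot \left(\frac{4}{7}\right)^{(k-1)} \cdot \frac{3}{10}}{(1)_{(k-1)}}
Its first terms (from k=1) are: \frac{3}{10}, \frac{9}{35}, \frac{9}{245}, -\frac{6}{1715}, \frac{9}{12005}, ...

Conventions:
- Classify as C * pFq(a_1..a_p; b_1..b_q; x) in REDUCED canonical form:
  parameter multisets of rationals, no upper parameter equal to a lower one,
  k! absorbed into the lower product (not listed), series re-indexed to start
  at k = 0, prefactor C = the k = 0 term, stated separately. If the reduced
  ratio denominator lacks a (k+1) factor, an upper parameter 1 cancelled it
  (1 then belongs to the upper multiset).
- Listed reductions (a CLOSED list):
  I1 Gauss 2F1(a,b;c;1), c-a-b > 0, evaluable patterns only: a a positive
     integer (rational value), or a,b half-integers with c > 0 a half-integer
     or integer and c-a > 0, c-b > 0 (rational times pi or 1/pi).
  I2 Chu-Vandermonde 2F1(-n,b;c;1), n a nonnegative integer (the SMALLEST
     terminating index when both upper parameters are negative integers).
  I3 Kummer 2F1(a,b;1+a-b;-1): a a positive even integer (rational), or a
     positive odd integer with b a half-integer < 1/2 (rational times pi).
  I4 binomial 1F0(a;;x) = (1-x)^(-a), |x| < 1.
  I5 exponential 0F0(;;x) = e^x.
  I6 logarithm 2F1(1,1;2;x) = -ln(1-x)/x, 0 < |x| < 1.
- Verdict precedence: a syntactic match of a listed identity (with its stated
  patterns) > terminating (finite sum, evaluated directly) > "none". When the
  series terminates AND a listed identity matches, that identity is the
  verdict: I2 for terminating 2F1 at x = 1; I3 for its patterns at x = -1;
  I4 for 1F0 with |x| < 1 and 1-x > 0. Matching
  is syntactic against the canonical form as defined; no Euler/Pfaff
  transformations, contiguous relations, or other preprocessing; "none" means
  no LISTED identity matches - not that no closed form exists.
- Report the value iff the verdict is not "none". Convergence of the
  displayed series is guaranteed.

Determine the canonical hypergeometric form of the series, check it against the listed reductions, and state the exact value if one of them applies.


Key observation: t_0 = \frac{3}{10} here, and the running product (prefactor 3/10) telescopes to a rising factorial.
Step ratio: r(k) = -\frac{4}{7} * (k-\frac{3}{2}) / [(k+1)] - rational in k, leading ratio -\frac{4}{7}; with t_0 = \frac{3}{10}, classification follows.

The series (x = -\frac{4}{7}) is 1F0: upper {-\frac{3}{2}}, lower {-}, prefactor \frac{3}{10}. Verdict: binomial (I4) applies (the 1F0 binomial series: exponent 3/2, x = -\frac{4}{7}). Its exact value is \frac{3}{10} \cdot \left(\frac{11}{7}\right)^{\frac{3}{2}}.


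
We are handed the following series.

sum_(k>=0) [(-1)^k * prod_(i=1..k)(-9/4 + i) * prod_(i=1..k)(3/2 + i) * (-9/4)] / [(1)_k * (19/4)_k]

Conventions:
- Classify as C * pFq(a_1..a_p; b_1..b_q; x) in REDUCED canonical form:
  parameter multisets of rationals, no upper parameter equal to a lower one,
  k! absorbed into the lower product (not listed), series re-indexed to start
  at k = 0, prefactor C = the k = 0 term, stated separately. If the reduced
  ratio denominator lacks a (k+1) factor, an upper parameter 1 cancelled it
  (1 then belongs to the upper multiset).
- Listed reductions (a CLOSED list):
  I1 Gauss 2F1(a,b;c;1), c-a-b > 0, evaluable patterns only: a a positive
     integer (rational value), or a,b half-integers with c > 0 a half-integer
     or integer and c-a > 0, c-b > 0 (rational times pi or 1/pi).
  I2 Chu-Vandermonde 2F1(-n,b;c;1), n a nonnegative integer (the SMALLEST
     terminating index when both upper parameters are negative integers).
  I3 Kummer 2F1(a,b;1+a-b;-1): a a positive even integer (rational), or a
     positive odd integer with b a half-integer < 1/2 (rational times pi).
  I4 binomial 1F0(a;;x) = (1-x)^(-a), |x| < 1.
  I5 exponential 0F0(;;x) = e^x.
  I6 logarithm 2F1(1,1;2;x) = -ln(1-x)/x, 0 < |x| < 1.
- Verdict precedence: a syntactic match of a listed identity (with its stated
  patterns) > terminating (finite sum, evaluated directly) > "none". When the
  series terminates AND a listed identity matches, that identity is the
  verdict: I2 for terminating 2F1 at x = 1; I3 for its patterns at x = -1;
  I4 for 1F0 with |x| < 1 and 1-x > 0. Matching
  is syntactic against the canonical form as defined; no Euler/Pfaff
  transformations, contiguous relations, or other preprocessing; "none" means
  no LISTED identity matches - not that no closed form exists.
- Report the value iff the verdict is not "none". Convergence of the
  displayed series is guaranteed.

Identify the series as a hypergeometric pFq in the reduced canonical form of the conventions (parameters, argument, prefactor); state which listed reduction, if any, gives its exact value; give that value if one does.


At argument -1: a 2F1 with upper {-5/4, 5/2}, lower {19/4}, scaled by C = -9/4. Verdict: no listed reduction: x = -1 and upper {-5/4, 5/2} fail every I1-I6 pattern.

Key observation: t_0 being -9/4, the running product (prefactor -9/4) telescopes to a rising factorial.
Term ratio: r(k) = (-1) * (k-5/4) (k+5/2) / [(k+19/4) (k+1)] ; factor over Q: parameters, x = (-1), and C = -9/4.


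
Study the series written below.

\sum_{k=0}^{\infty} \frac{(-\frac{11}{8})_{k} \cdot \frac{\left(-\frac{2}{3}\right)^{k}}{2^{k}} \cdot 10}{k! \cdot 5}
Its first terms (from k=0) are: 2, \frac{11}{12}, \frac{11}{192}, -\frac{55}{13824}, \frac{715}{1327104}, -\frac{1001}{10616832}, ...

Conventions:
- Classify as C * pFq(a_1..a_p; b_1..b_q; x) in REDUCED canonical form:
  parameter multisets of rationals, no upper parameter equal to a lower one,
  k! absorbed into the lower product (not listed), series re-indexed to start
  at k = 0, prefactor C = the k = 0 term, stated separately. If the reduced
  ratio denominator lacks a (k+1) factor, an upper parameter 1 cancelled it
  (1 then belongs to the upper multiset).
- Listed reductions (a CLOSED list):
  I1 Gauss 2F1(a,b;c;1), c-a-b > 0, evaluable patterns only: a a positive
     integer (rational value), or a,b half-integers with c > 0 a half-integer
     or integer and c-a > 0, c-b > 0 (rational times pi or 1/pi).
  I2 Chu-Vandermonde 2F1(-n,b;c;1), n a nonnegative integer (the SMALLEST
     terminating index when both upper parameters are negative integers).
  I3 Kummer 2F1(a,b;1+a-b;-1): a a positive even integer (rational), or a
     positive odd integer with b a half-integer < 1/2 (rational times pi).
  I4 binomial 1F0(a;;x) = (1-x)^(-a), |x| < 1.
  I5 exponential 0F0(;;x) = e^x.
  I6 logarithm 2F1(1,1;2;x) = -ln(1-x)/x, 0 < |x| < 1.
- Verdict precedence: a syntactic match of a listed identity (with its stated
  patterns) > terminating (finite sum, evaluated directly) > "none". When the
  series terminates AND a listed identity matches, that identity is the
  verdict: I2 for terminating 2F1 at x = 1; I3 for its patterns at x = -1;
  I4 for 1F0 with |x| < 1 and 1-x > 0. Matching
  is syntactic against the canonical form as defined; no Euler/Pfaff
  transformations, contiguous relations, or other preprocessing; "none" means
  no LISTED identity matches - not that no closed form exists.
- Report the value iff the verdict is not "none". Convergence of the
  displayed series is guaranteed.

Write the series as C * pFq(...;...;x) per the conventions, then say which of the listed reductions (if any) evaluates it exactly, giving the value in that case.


Prefactor 2, argument -\frac{1}{3}: 1F0 with upper {-\frac{11}{8}} over lower {-}. Verdict at x = -\frac{1}{3}: the binomial series (I4) matches (the 1F0 binomial series: exponent 11/8, x = -\frac{1}{3}). Hence: 2 \cdot \left(\frac{4}{3}\right)^{\frac{11}{8}}.

First insight: with t_0 = 2, the constant factors (prefactor 2) combine into one prefactor.
Ratio: r(k) = -\frac{1}{3} * (k-\frac{11}{8}) / [(k+1)] - poly over poly, x = -\frac{1}{3} from leading terms; C = 2 at k = 0.


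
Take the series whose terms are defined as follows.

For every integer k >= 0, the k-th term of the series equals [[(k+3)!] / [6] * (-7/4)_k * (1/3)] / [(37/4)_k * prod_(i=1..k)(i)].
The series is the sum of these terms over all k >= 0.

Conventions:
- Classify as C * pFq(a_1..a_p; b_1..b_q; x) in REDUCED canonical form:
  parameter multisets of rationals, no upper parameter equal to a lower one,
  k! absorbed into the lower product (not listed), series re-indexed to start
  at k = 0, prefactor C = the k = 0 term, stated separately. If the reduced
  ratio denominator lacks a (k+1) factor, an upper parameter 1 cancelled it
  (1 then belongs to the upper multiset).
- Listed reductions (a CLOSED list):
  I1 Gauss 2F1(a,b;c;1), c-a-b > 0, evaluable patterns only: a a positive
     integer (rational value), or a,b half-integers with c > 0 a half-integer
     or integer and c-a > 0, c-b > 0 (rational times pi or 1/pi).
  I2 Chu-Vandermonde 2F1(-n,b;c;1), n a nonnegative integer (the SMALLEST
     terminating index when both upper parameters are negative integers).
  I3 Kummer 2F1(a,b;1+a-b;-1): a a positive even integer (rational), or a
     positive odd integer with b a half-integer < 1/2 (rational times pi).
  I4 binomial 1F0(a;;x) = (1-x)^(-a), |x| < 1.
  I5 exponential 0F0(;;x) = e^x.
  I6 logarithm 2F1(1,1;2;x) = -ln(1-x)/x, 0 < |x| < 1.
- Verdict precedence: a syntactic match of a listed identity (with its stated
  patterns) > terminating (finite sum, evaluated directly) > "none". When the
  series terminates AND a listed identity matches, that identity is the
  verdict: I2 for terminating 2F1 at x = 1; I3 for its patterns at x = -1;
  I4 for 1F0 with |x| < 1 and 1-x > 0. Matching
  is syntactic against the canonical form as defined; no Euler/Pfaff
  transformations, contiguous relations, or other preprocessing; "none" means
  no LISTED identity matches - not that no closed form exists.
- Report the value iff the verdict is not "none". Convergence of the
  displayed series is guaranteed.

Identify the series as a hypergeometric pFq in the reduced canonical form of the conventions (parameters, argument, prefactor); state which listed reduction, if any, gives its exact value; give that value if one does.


The series (x = 1) is 2F1: upper {-7/4, 4}, lower {37/4}, prefactor 1/3. Verdict: this is Gauss (I1, integer-parameter pattern) (x = 1: the Gamma ratio telescopes since c-a-b = 7 > 0 and a = 4 in Z>0). Its exact value is 1595/12288.

Structural cue: with t_0 = 1/3, the factorial ratio (prefactor 1/3) (k+a-1)!/(a-1)! is a rising factorial (a)_k.
Consecutive-term ratio: r(k) = 1 * (k-7/4) (k+4) / [(k+37/4) (k+1)] - rational in k. x = 1; t_0 = 1/3; negate the roots.


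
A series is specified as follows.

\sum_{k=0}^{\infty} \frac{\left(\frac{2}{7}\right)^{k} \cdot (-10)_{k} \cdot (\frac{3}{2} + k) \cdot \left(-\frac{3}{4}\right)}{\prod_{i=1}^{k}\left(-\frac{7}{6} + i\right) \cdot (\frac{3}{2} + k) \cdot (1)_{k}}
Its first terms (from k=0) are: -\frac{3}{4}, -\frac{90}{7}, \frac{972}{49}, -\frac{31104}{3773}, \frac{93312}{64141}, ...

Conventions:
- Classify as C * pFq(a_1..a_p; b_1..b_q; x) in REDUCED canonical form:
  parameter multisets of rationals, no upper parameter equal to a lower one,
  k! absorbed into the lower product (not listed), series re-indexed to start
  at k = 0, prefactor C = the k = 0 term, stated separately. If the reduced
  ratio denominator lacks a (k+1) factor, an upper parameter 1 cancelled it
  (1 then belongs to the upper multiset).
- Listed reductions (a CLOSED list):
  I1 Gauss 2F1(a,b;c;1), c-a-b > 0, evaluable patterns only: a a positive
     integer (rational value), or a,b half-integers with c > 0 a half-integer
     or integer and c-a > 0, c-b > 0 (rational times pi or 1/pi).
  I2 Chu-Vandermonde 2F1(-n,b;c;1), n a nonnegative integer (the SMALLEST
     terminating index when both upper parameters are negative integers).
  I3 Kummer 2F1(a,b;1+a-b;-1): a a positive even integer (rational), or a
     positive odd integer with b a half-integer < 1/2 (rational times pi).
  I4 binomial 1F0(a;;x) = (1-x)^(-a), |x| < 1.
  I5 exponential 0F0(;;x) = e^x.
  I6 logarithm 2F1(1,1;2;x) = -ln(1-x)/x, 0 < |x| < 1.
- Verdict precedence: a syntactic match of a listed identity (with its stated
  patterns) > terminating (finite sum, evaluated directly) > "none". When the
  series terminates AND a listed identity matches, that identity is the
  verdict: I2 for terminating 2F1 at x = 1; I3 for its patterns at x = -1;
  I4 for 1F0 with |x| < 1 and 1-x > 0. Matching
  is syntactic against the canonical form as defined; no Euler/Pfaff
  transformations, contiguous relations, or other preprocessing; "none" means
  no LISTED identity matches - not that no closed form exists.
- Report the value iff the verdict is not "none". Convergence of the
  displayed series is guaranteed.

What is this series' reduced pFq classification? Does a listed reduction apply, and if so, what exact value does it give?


First insight: from the first term -\frac{3}{4}: (1)_k (prefactor -3/4) is k! itself.
Step ratio: r(k) = \frac{2}{7} * (k-10) / [(k-\frac{1}{6}) (k+1)] - poly over poly, x = \frac{2}{7} from leading terms; C = -\frac{3}{4} at k = 0.

The series (x = \frac{2}{7}) is 1F1: upper {-10}, lower {-\frac{1}{6}}, prefactor -\frac{3}{4}. Verdict: terminating - no listed pattern fits, but -10 in the upper list cuts the series at k = 10; direct evaluation. Its exact value is -\frac{1721225969887296109623}{2518856723575991575700}.


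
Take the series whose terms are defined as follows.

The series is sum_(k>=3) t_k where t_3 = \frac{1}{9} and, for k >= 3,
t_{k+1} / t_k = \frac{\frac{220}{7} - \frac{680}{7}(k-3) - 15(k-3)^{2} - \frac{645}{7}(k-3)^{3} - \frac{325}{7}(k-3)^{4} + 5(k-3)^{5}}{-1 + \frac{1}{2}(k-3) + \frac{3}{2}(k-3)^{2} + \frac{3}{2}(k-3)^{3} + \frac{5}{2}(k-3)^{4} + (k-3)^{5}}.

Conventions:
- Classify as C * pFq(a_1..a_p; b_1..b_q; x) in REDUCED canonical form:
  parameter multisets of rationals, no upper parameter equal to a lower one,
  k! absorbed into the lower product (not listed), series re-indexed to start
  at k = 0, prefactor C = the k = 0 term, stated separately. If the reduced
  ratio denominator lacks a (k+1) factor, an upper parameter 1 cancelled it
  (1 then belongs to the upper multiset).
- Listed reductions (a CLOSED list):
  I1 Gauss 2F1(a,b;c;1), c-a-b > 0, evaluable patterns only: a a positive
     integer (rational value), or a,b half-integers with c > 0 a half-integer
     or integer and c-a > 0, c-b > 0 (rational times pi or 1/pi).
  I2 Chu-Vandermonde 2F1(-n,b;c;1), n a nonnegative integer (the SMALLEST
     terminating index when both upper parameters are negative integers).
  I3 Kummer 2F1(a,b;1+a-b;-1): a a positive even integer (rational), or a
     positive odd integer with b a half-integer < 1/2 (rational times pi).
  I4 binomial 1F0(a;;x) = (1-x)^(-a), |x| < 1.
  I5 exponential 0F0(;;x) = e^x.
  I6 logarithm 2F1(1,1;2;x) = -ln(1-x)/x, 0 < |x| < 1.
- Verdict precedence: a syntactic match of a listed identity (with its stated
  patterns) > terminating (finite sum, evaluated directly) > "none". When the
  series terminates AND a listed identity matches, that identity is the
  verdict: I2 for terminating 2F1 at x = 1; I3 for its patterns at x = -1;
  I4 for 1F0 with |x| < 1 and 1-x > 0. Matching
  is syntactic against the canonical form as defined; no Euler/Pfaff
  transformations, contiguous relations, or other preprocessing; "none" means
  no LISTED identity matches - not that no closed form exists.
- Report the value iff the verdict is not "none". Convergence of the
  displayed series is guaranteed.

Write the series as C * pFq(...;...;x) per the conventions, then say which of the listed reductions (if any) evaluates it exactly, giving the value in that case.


The tell: x = 5 and roots of the ratio polynomials (prefactor 1/9) are the negated parameters.
Adjacent-term ratio: r(k) = 5 * (k-11) (k-\frac{2}{7}) / [(k-\frac{1}{2}) (k+1)] - poly over poly, x = 5 from leading terms; C = \frac{1}{9} at k = 0.

Classification (C = \frac{1}{9}): 2F1 with upper {-11, -\frac{2}{7}}, lower {-\frac{1}{2}}, argument x = 5. Verdict: terminating. (-11)_k vanishes past k = 11, leaving a 12-term sum, computed directly. Sum: -\frac{150736976634191267}{235301882417}.


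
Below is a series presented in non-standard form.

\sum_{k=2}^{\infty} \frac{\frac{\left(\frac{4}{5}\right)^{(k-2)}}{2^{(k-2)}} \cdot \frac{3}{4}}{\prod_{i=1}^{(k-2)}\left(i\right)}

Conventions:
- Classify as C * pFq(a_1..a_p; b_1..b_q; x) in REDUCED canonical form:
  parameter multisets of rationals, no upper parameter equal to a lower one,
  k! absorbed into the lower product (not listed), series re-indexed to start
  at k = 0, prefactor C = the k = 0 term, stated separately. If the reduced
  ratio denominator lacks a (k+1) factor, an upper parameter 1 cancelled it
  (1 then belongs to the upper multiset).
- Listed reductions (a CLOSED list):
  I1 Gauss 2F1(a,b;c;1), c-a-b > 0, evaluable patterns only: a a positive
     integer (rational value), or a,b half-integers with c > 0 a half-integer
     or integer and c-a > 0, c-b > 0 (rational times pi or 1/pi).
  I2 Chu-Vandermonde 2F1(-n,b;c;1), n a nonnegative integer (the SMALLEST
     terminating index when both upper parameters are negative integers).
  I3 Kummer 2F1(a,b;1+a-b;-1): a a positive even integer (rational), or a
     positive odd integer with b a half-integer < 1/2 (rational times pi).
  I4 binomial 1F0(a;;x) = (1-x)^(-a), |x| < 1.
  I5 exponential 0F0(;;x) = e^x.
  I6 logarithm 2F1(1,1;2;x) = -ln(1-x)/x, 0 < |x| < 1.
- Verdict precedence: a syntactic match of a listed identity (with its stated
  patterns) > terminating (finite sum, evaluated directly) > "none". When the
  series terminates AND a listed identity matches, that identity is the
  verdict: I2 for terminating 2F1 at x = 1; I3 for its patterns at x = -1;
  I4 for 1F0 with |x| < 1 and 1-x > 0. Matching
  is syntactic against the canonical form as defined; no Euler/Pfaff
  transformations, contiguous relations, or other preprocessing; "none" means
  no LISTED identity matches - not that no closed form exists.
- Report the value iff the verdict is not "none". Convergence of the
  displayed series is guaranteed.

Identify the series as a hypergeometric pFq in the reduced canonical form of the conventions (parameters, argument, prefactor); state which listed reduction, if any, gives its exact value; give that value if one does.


Prefactor \frac{3}{4}, argument \frac{2}{5}: 0F0 with upper {-} over lower {-}. Verdict (x = \frac{2}{5}): the I5 exponential reduction applies (the 0F0 exponential series at x = \frac{2}{5}). Hence: \frac{3}{4} \cdot e^{\frac{2}{5}}.

The tell: x = \frac{2}{5} and the product of the first k integers (C = 3/4, x = 2/5) is k!.
Ratio: r(k) = \frac{2}{5} * 1 / [(k+1)] - poly over poly, x = \frac{2}{5} from leading terms; C = \frac{3}{4} at k = 0.


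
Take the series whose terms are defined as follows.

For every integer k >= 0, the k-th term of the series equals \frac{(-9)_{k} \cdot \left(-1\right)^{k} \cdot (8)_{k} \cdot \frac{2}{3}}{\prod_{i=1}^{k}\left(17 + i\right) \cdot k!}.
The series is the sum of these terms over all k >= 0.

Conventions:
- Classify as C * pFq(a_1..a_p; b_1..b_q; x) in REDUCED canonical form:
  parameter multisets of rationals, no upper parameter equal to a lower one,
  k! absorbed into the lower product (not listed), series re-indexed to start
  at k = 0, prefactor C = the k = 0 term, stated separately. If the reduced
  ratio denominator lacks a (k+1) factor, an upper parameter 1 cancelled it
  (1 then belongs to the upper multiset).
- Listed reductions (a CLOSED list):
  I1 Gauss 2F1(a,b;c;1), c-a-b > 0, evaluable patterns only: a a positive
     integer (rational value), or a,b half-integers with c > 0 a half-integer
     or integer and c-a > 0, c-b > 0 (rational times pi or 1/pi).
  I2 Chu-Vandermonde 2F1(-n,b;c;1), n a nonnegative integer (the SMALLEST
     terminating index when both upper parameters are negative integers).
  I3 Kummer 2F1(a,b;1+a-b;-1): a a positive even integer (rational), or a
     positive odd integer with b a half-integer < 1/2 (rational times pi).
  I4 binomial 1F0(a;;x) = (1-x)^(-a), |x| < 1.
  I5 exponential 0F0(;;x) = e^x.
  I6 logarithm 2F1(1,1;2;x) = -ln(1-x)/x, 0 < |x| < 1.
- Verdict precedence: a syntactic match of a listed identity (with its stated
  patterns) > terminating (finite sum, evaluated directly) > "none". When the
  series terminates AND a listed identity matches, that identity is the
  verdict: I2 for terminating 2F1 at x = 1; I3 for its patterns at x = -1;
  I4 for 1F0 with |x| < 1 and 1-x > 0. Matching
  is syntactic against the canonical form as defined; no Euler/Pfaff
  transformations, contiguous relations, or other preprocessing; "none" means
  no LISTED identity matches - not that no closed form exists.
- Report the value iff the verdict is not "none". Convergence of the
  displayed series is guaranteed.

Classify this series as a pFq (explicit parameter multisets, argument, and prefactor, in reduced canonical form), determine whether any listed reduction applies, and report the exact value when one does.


Reduced: x = -1, 2F1, upper = {-9, 8}, lower = {18}, C = \frac{2}{3}. Verdict: the Kummer evaluation I3 applies (x = -1; c = 18 equals 1+a-b for upper {-9, 8}: listed pattern). Hence: \frac{68}{3}.

Key step: from the first term \frac{2}{3}: the lower running product (C = 2/3) is a rising factorial.
Consecutive-term ratio: r(k) = -1 * (k-9) (k+8) / [(k+18) (k+1)] - rational; roots negated = parameters, x = -1, C = \frac{2}{3}.


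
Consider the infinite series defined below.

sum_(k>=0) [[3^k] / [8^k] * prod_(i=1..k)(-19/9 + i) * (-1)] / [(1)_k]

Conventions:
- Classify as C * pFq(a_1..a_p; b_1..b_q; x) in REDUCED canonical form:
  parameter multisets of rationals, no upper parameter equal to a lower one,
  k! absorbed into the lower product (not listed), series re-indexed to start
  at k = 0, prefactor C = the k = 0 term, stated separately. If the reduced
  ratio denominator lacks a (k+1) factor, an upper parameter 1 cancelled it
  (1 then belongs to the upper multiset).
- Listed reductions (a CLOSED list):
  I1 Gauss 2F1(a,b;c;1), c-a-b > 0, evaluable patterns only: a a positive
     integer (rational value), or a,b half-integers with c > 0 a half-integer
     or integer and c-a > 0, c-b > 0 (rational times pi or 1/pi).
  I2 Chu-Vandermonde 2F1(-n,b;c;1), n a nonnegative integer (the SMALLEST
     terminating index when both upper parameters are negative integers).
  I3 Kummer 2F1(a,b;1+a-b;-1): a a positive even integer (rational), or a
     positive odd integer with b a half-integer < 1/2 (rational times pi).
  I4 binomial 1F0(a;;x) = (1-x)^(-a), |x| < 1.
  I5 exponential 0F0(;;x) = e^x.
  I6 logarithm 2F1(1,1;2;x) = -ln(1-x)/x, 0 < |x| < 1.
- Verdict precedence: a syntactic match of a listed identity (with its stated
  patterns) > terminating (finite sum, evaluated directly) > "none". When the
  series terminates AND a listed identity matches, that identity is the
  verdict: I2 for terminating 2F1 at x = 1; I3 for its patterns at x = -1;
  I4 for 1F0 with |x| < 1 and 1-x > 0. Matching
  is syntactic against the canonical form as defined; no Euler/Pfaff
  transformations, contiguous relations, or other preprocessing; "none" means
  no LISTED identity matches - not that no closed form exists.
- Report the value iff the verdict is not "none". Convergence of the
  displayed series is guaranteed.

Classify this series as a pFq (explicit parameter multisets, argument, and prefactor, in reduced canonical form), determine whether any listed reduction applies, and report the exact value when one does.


Key observation: t_0 being -1, the two geometric factors (prefactor -1) combine into one argument.
Adjacent-term ratio: r(k) = (3/8) * (k-10/9) / [(k+1)] ; factor over Q: parameters, x = (3/8), and C = -1.

With C = -1: the canonical form is 1F0(-10/9; -; 3/8). Verdict at x = 3/8: the binomial series (I4) matches (the 1F0 binomial series: exponent 10/9, x = 3/8). Hence: (-1) * (5/8)^(10/9).


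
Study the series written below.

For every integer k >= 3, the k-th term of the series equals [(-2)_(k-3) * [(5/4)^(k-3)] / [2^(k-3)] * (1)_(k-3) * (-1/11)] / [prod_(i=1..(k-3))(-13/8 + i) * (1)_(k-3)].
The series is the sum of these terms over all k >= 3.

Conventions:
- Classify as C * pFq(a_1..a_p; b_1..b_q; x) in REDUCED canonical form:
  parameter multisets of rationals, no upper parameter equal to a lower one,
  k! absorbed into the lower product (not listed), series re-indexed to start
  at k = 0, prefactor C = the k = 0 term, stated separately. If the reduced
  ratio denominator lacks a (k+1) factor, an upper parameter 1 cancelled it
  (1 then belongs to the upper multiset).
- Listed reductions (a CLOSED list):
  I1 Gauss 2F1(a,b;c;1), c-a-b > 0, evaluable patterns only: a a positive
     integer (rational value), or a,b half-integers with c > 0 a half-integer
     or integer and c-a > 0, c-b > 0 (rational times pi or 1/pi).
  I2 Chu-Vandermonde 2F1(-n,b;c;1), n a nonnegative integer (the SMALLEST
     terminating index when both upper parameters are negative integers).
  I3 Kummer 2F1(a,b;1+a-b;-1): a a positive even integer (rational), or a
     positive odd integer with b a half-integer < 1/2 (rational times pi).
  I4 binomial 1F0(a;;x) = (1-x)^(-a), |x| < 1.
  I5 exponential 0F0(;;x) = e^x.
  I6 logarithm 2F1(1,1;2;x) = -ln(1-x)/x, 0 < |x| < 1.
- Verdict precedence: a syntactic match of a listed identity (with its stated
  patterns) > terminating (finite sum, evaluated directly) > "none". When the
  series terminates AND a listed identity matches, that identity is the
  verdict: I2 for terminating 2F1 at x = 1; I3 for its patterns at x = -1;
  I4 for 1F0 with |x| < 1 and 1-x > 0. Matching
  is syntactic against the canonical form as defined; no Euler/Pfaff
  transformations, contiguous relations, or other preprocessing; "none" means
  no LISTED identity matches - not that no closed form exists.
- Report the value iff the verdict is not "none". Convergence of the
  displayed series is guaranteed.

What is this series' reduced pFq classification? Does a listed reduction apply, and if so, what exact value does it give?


x = 5/8 here; the reduced form reads 2F1, upper {-2, 1}, lower {-5/8}, C = -1/11. Verdict: terminating - upper -2 stops the sum at k = 2; the 3 terms are added exactly. Value: 1/33.

The tell: x = (5/8) and (1)_k (prefactor -1/11) is k! itself.
Term ratio: r(k) = (5/8) * (k-2) (k+1) / [(k-5/8) (k+1)] ; factor over Q: parameters, x = (5/8), and C = -1/11.
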